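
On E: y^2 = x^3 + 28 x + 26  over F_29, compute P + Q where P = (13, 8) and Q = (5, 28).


P != Q, so use the chord formula.
s = (y2 - y1) / (x2 - x1) = (20) / (21) mod 29 = 12
x3 = s^2 - x1 - x2 mod 29 = 12^2 - 13 - 5 = 10
y3 = s (x1 - x3) - y1 mod 29 = 12 * (13 - 10) - 8 = 28

P + Q = (10, 28)


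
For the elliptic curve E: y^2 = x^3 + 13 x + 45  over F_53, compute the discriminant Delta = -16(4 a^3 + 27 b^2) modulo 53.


4 a^3 + 27 b^2 = 4*13^3 + 27*45^2 = 8788 + 54675 = 63463
Delta = -16 * (63463) = -1015408
Delta mod 53 = 19

Delta = 19 (mod 53)


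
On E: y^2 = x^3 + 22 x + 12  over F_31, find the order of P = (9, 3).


Compute successive multiples of P until we hit O:
  1P = (9, 3)
  2P = (15, 11)
  3P = (26, 26)
  4P = (21, 30)
  5P = (8, 7)
  6P = (30, 19)
  7P = (2, 23)
  8P = (25, 25)
  ... (continuing to 33P)
  33P = O

ord(P) = 33


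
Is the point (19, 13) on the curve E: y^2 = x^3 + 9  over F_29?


Check whether y^2 = x^3 + 0 x + 9 (mod 29) for (x, y) = (19, 13).
LHS: y^2 = 13^2 mod 29 = 24
RHS: x^3 + 0 x + 9 = 19^3 + 0*19 + 9 mod 29 = 24
LHS = RHS

Yes, on the curve


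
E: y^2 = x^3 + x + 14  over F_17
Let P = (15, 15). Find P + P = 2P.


Doubling: s = (3 x1^2 + a) / (2 y1)
s = (3*15^2 + 1) / (2*15) mod 17 = 1
x3 = s^2 - 2 x1 mod 17 = 1^2 - 2*15 = 5
y3 = s (x1 - x3) - y1 mod 17 = 1 * (15 - 5) - 15 = 12

2P = (5, 12)


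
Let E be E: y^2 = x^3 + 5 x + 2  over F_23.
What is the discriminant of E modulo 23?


4 a^3 + 27 b^2 = 4*5^3 + 27*2^2 = 500 + 108 = 608
Delta = -16 * (608) = -9728
Delta mod 23 = 1

Delta = 1 (mod 23)


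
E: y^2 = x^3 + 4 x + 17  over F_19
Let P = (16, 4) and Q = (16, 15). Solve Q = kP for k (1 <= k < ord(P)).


Enumerate multiples of P until we hit Q = (16, 15):
  1P = (16, 4)
  2P = (13, 10)
  3P = (13, 9)
  4P = (16, 15)
Match found at i = 4.

k = 4


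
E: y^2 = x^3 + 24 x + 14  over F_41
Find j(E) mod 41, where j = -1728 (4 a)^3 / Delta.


Delta = -16(4 a^3 + 27 b^2) mod 41 = 37
-1728 * (4 a)^3 = -1728 * (4*24)^3 mod 41 = 18
j = 18 * 37^(-1) mod 41 = 16

j = 16 (mod 41)


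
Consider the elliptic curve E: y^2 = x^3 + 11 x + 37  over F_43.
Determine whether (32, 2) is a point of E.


Check whether y^2 = x^3 + 11 x + 37 (mod 43) for (x, y) = (32, 2).
LHS: y^2 = 2^2 mod 43 = 4
RHS: x^3 + 11 x + 37 = 32^3 + 11*32 + 37 mod 43 = 4
LHS = RHS

Yes, on the curve


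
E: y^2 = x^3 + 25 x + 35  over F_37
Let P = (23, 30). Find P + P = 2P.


Doubling: s = (3 x1^2 + a) / (2 y1)
s = (3*23^2 + 25) / (2*30) mod 37 = 17
x3 = s^2 - 2 x1 mod 37 = 17^2 - 2*23 = 21
y3 = s (x1 - x3) - y1 mod 37 = 17 * (23 - 21) - 30 = 4

2P = (21, 4)


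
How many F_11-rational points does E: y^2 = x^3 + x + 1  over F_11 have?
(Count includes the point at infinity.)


For each x in F_11, count y with y^2 = x^3 + 1 x + 1 mod 11:
  x = 0: RHS = 1, y in [1, 10]  -> 2 point(s)
  x = 1: RHS = 3, y in [5, 6]  -> 2 point(s)
  x = 2: RHS = 0, y in [0]  -> 1 point(s)
  x = 3: RHS = 9, y in [3, 8]  -> 2 point(s)
  x = 4: RHS = 3, y in [5, 6]  -> 2 point(s)
  x = 6: RHS = 3, y in [5, 6]  -> 2 point(s)
  x = 8: RHS = 4, y in [2, 9]  -> 2 point(s)
Affine points: 13. Add the point at infinity: total = 14.

#E(F_11) = 14


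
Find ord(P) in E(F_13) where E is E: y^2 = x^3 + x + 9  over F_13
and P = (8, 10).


Compute successive multiples of P until we hit O:
  1P = (8, 10)
  2P = (0, 10)
  3P = (5, 3)
  4P = (4, 8)
  5P = (11, 8)
  6P = (6, 6)
  7P = (3, 0)
  8P = (6, 7)
  ... (continuing to 14P)
  14P = O

ord(P) = 14


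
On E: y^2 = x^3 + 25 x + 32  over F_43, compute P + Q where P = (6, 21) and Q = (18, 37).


P != Q, so use the chord formula.
s = (y2 - y1) / (x2 - x1) = (16) / (12) mod 43 = 30
x3 = s^2 - x1 - x2 mod 43 = 30^2 - 6 - 18 = 16
y3 = s (x1 - x3) - y1 mod 43 = 30 * (6 - 16) - 21 = 23

P + Q = (16, 23)


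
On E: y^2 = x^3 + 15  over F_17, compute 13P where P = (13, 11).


k = 13 = 1101_2 (binary, LSB first: 1011)
Double-and-add from P = (13, 11):
  bit 0 = 1: acc = O + (13, 11) = (13, 11)
  bit 1 = 0: acc unchanged = (13, 11)
  bit 2 = 1: acc = (13, 11) + (12, 3) = (5, 2)
  bit 3 = 1: acc = (5, 2) + (9, 9) = (5, 15)

13P = (5, 15)


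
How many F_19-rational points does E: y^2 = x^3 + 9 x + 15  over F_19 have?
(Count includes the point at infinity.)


For each x in F_19, count y with y^2 = x^3 + 9 x + 15 mod 19:
  x = 1: RHS = 6, y in [5, 14]  -> 2 point(s)
  x = 4: RHS = 1, y in [1, 18]  -> 2 point(s)
  x = 6: RHS = 0, y in [0]  -> 1 point(s)
  x = 11: RHS = 1, y in [1, 18]  -> 2 point(s)
  x = 13: RHS = 11, y in [7, 12]  -> 2 point(s)
  x = 14: RHS = 16, y in [4, 15]  -> 2 point(s)
  x = 18: RHS = 5, y in [9, 10]  -> 2 point(s)
Affine points: 13. Add the point at infinity: total = 14.

#E(F_19) = 14


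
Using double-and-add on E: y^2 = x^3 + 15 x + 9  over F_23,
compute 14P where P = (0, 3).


k = 14 = 1110_2 (binary, LSB first: 0111)
Double-and-add from P = (0, 3):
  bit 0 = 0: acc unchanged = O
  bit 1 = 1: acc = O + (12, 13) = (12, 13)
  bit 2 = 1: acc = (12, 13) + (5, 18) = (22, 4)
  bit 3 = 1: acc = (22, 4) + (2, 1) = (0, 20)

14P = (0, 20)


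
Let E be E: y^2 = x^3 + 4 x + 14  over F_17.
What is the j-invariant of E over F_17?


Delta = -16(4 a^3 + 27 b^2) mod 17 = 6
-1728 * (4 a)^3 = -1728 * (4*4)^3 mod 17 = 11
j = 11 * 6^(-1) mod 17 = 16

j = 16 (mod 17)


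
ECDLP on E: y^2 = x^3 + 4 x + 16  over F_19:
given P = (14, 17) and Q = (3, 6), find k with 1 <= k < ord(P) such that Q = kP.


Enumerate multiples of P until we hit Q = (3, 6):
  1P = (14, 17)
  2P = (7, 11)
  3P = (3, 6)
Match found at i = 3.

k = 3


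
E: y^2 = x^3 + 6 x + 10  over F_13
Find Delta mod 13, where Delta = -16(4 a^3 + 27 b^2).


4 a^3 + 27 b^2 = 4*6^3 + 27*10^2 = 864 + 2700 = 3564
Delta = -16 * (3564) = -57024
Delta mod 13 = 7

Delta = 7 (mod 13)


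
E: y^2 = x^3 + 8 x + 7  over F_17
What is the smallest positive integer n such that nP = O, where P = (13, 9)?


Compute successive multiples of P until we hit O:
  1P = (13, 9)
  2P = (16, 10)
  3P = (7, 10)
  4P = (6, 4)
  5P = (11, 7)
  6P = (11, 10)
  7P = (6, 13)
  8P = (7, 7)
  ... (continuing to 11P)
  11P = O

ord(P) = 11


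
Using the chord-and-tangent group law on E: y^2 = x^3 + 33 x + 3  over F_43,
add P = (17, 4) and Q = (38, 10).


P != Q, so use the chord formula.
s = (y2 - y1) / (x2 - x1) = (6) / (21) mod 43 = 31
x3 = s^2 - x1 - x2 mod 43 = 31^2 - 17 - 38 = 3
y3 = s (x1 - x3) - y1 mod 43 = 31 * (17 - 3) - 4 = 0

P + Q = (3, 0)


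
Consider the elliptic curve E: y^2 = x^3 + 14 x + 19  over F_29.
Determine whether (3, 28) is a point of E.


Check whether y^2 = x^3 + 14 x + 19 (mod 29) for (x, y) = (3, 28).
LHS: y^2 = 28^2 mod 29 = 1
RHS: x^3 + 14 x + 19 = 3^3 + 14*3 + 19 mod 29 = 1
LHS = RHS

Yes, on the curve


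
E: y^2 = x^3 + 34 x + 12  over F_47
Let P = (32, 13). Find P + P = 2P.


Doubling: s = (3 x1^2 + a) / (2 y1)
s = (3*32^2 + 34) / (2*13) mod 47 = 11
x3 = s^2 - 2 x1 mod 47 = 11^2 - 2*32 = 10
y3 = s (x1 - x3) - y1 mod 47 = 11 * (32 - 10) - 13 = 41

2P = (10, 41)


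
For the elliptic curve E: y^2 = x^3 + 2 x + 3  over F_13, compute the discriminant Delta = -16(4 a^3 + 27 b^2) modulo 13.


4 a^3 + 27 b^2 = 4*2^3 + 27*3^2 = 32 + 243 = 275
Delta = -16 * (275) = -4400
Delta mod 13 = 7

Delta = 7 (mod 13)


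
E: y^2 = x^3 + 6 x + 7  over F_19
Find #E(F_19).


For each x in F_19, count y with y^2 = x^3 + 6 x + 7 mod 19:
  x = 0: RHS = 7, y in [8, 11]  -> 2 point(s)
  x = 4: RHS = 0, y in [0]  -> 1 point(s)
  x = 8: RHS = 16, y in [4, 15]  -> 2 point(s)
  x = 9: RHS = 11, y in [7, 12]  -> 2 point(s)
  x = 11: RHS = 17, y in [6, 13]  -> 2 point(s)
  x = 14: RHS = 4, y in [2, 17]  -> 2 point(s)
  x = 16: RHS = 0, y in [0]  -> 1 point(s)
  x = 17: RHS = 6, y in [5, 14]  -> 2 point(s)
  x = 18: RHS = 0, y in [0]  -> 1 point(s)
Affine points: 15. Add the point at infinity: total = 16.

#E(F_19) = 16


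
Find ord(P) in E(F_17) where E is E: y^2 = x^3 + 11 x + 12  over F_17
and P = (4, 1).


Compute successive multiples of P until we hit O:
  1P = (4, 1)
  2P = (8, 0)
  3P = (4, 16)
  4P = O

ord(P) = 4


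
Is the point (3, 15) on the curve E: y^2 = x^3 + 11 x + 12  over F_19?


Check whether y^2 = x^3 + 11 x + 12 (mod 19) for (x, y) = (3, 15).
LHS: y^2 = 15^2 mod 19 = 16
RHS: x^3 + 11 x + 12 = 3^3 + 11*3 + 12 mod 19 = 15
LHS != RHS

No, not on the curve


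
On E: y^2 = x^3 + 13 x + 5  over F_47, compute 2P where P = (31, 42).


Doubling: s = (3 x1^2 + a) / (2 y1)
s = (3*31^2 + 13) / (2*42) mod 47 = 30
x3 = s^2 - 2 x1 mod 47 = 30^2 - 2*31 = 39
y3 = s (x1 - x3) - y1 mod 47 = 30 * (31 - 39) - 42 = 0

2P = (39, 0)


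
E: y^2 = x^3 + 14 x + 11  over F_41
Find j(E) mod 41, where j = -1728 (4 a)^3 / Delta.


Delta = -16(4 a^3 + 27 b^2) mod 41 = 31
-1728 * (4 a)^3 = -1728 * (4*14)^3 mod 41 = 4
j = 4 * 31^(-1) mod 41 = 16

j = 16 (mod 41)


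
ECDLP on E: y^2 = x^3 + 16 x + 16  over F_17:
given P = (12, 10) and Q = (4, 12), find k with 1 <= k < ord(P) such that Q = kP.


Enumerate multiples of P until we hit Q = (4, 12):
  1P = (12, 10)
  2P = (14, 3)
  3P = (16, 4)
  4P = (4, 12)
Match found at i = 4.

k = 4


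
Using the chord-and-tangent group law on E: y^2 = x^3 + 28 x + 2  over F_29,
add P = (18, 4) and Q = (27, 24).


P != Q, so use the chord formula.
s = (y2 - y1) / (x2 - x1) = (20) / (9) mod 29 = 28
x3 = s^2 - x1 - x2 mod 29 = 28^2 - 18 - 27 = 14
y3 = s (x1 - x3) - y1 mod 29 = 28 * (18 - 14) - 4 = 21

P + Q = (14, 21)


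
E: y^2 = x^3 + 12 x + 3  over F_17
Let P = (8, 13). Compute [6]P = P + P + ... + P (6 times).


k = 6 = 110_2 (binary, LSB first: 011)
Double-and-add from P = (8, 13):
  bit 0 = 0: acc unchanged = O
  bit 1 = 1: acc = O + (1, 4) = (1, 4)
  bit 2 = 1: acc = (1, 4) + (14, 12) = (6, 6)

6P = (6, 6)


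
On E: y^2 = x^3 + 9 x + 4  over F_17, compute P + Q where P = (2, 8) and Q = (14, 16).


P != Q, so use the chord formula.
s = (y2 - y1) / (x2 - x1) = (8) / (12) mod 17 = 12
x3 = s^2 - x1 - x2 mod 17 = 12^2 - 2 - 14 = 9
y3 = s (x1 - x3) - y1 mod 17 = 12 * (2 - 9) - 8 = 10

P + Q = (9, 10)


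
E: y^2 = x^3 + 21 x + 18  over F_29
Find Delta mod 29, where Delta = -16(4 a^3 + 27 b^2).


4 a^3 + 27 b^2 = 4*21^3 + 27*18^2 = 37044 + 8748 = 45792
Delta = -16 * (45792) = -732672
Delta mod 29 = 13

Delta = 13 (mod 29)


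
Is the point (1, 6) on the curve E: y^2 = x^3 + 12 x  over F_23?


Check whether y^2 = x^3 + 12 x + 0 (mod 23) for (x, y) = (1, 6).
LHS: y^2 = 6^2 mod 23 = 13
RHS: x^3 + 12 x + 0 = 1^3 + 12*1 + 0 mod 23 = 13
LHS = RHS

Yes, on the curve


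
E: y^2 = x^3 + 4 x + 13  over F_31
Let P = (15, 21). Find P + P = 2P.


Doubling: s = (3 x1^2 + a) / (2 y1)
s = (3*15^2 + 4) / (2*21) mod 31 = 11
x3 = s^2 - 2 x1 mod 31 = 11^2 - 2*15 = 29
y3 = s (x1 - x3) - y1 mod 31 = 11 * (15 - 29) - 21 = 11

2P = (29, 11)


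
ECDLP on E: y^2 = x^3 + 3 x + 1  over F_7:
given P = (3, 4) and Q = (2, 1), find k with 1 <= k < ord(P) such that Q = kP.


Enumerate multiples of P until we hit Q = (2, 1):
  1P = (3, 4)
  2P = (5, 6)
  3P = (0, 6)
  4P = (6, 5)
  5P = (2, 1)
Match found at i = 5.

k = 5


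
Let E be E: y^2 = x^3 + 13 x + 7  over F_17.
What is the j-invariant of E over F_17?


Delta = -16(4 a^3 + 27 b^2) mod 17 = 13
-1728 * (4 a)^3 = -1728 * (4*13)^3 mod 17 = 6
j = 6 * 13^(-1) mod 17 = 7

j = 7 (mod 17)


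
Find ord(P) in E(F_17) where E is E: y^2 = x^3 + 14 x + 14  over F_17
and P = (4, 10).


Compute successive multiples of P until we hit O:
  1P = (4, 10)
  2P = (13, 8)
  3P = (16, 4)
  4P = (10, 10)
  5P = (3, 7)
  6P = (2, 13)
  7P = (9, 6)
  8P = (6, 12)
  ... (continuing to 23P)
  23P = O

ord(P) = 23


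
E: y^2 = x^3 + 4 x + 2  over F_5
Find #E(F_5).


For each x in F_5, count y with y^2 = x^3 + 4 x + 2 mod 5:
  x = 3: RHS = 1, y in [1, 4]  -> 2 point(s)
Affine points: 2. Add the point at infinity: total = 3.

#E(F_5) = 3


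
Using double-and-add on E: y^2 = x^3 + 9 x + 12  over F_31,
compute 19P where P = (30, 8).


k = 19 = 10011_2 (binary, LSB first: 11001)
Double-and-add from P = (30, 8):
  bit 0 = 1: acc = O + (30, 8) = (30, 8)
  bit 1 = 1: acc = (30, 8) + (20, 15) = (19, 6)
  bit 2 = 0: acc unchanged = (19, 6)
  bit 3 = 0: acc unchanged = (19, 6)
  bit 4 = 1: acc = (19, 6) + (13, 30) = (15, 9)

19P = (15, 9)


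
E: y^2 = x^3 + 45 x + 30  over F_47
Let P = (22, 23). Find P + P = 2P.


Doubling: s = (3 x1^2 + a) / (2 y1)
s = (3*22^2 + 45) / (2*23) mod 47 = 7
x3 = s^2 - 2 x1 mod 47 = 7^2 - 2*22 = 5
y3 = s (x1 - x3) - y1 mod 47 = 7 * (22 - 5) - 23 = 2

2P = (5, 2)


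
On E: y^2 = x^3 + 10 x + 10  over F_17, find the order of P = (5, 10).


Compute successive multiples of P until we hit O:
  1P = (5, 10)
  2P = (7, 7)
  3P = (3, 4)
  4P = (1, 2)
  5P = (15, 4)
  6P = (13, 5)
  7P = (14, 2)
  8P = (16, 13)
  ... (continuing to 21P)
  21P = O

ord(P) = 21


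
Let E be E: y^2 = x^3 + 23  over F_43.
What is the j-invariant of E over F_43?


Delta = -16(4 a^3 + 27 b^2) mod 43 = 17
-1728 * (4 a)^3 = -1728 * (4*0)^3 mod 43 = 0
j = 0 * 17^(-1) mod 43 = 0

j = 0 (mod 43)


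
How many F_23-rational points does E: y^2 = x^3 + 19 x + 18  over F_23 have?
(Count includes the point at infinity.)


For each x in F_23, count y with y^2 = x^3 + 19 x + 18 mod 23:
  x = 0: RHS = 18, y in [8, 15]  -> 2 point(s)
  x = 2: RHS = 18, y in [8, 15]  -> 2 point(s)
  x = 5: RHS = 8, y in [10, 13]  -> 2 point(s)
  x = 6: RHS = 3, y in [7, 16]  -> 2 point(s)
  x = 10: RHS = 12, y in [9, 14]  -> 2 point(s)
  x = 13: RHS = 1, y in [1, 22]  -> 2 point(s)
  x = 16: RHS = 2, y in [5, 18]  -> 2 point(s)
  x = 19: RHS = 16, y in [4, 19]  -> 2 point(s)
  x = 20: RHS = 3, y in [7, 16]  -> 2 point(s)
  x = 21: RHS = 18, y in [8, 15]  -> 2 point(s)
Affine points: 20. Add the point at infinity: total = 21.

#E(F_23) = 21


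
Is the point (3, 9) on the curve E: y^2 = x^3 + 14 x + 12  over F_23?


Check whether y^2 = x^3 + 14 x + 12 (mod 23) for (x, y) = (3, 9).
LHS: y^2 = 9^2 mod 23 = 12
RHS: x^3 + 14 x + 12 = 3^3 + 14*3 + 12 mod 23 = 12
LHS = RHS

Yes, on the curve


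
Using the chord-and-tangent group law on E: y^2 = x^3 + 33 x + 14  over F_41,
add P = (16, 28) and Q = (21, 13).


P != Q, so use the chord formula.
s = (y2 - y1) / (x2 - x1) = (26) / (5) mod 41 = 38
x3 = s^2 - x1 - x2 mod 41 = 38^2 - 16 - 21 = 13
y3 = s (x1 - x3) - y1 mod 41 = 38 * (16 - 13) - 28 = 4

P + Q = (13, 4)


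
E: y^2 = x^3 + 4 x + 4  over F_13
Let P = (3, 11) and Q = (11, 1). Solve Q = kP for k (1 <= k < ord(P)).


Enumerate multiples of P until we hit Q = (11, 1):
  1P = (3, 11)
  2P = (11, 12)
  3P = (11, 1)
Match found at i = 3.

k = 3


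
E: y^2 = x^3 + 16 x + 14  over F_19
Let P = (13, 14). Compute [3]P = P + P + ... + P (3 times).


k = 3 = 11_2 (binary, LSB first: 11)
Double-and-add from P = (13, 14):
  bit 0 = 1: acc = O + (13, 14) = (13, 14)
  bit 1 = 1: acc = (13, 14) + (13, 5) = O

3P = O


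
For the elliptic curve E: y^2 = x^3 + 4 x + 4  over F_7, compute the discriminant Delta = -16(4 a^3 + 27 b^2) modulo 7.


4 a^3 + 27 b^2 = 4*4^3 + 27*4^2 = 256 + 432 = 688
Delta = -16 * (688) = -11008
Delta mod 7 = 3

Delta = 3 (mod 7)


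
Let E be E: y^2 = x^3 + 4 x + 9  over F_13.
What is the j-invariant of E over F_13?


Delta = -16(4 a^3 + 27 b^2) mod 13 = 3
-1728 * (4 a)^3 = -1728 * (4*4)^3 mod 13 = 1
j = 1 * 3^(-1) mod 13 = 9

j = 9 (mod 13)


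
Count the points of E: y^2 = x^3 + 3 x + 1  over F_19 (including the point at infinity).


For each x in F_19, count y with y^2 = x^3 + 3 x + 1 mod 19:
  x = 0: RHS = 1, y in [1, 18]  -> 2 point(s)
  x = 1: RHS = 5, y in [9, 10]  -> 2 point(s)
  x = 4: RHS = 1, y in [1, 18]  -> 2 point(s)
  x = 6: RHS = 7, y in [8, 11]  -> 2 point(s)
  x = 7: RHS = 4, y in [2, 17]  -> 2 point(s)
  x = 8: RHS = 5, y in [9, 10]  -> 2 point(s)
  x = 9: RHS = 16, y in [4, 15]  -> 2 point(s)
  x = 10: RHS = 5, y in [9, 10]  -> 2 point(s)
  x = 11: RHS = 16, y in [4, 15]  -> 2 point(s)
  x = 12: RHS = 17, y in [6, 13]  -> 2 point(s)
  x = 15: RHS = 1, y in [1, 18]  -> 2 point(s)
  x = 17: RHS = 6, y in [5, 14]  -> 2 point(s)
  x = 18: RHS = 16, y in [4, 15]  -> 2 point(s)
Affine points: 26. Add the point at infinity: total = 27.

#E(F_19) = 27


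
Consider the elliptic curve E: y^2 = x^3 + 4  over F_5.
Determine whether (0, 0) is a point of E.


Check whether y^2 = x^3 + 0 x + 4 (mod 5) for (x, y) = (0, 0).
LHS: y^2 = 0^2 mod 5 = 0
RHS: x^3 + 0 x + 4 = 0^3 + 0*0 + 4 mod 5 = 4
LHS != RHS

No, not on the curve


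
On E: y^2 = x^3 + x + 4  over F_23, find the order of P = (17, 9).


Compute successive multiples of P until we hit O:
  1P = (17, 9)
  2P = (7, 3)
  3P = (15, 6)
  4P = (22, 18)
  5P = (13, 12)
  6P = (18, 9)
  7P = (11, 14)
  8P = (4, 7)
  ... (continuing to 29P)
  29P = O

ord(P) = 29


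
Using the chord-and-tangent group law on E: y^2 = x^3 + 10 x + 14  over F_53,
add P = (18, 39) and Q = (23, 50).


P != Q, so use the chord formula.
s = (y2 - y1) / (x2 - x1) = (11) / (5) mod 53 = 34
x3 = s^2 - x1 - x2 mod 53 = 34^2 - 18 - 23 = 2
y3 = s (x1 - x3) - y1 mod 53 = 34 * (18 - 2) - 39 = 28

P + Q = (2, 28)


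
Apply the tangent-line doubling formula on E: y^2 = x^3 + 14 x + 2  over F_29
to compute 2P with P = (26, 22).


Doubling: s = (3 x1^2 + a) / (2 y1)
s = (3*26^2 + 14) / (2*22) mod 29 = 24
x3 = s^2 - 2 x1 mod 29 = 24^2 - 2*26 = 2
y3 = s (x1 - x3) - y1 mod 29 = 24 * (26 - 2) - 22 = 3

2P = (2, 3)


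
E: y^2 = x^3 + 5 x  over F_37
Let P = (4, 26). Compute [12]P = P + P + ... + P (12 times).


k = 12 = 1100_2 (binary, LSB first: 0011)
Double-and-add from P = (4, 26):
  bit 0 = 0: acc unchanged = O
  bit 1 = 0: acc unchanged = O
  bit 2 = 1: acc = O + (25, 32) = (25, 32)
  bit 3 = 1: acc = (25, 32) + (33, 29) = (4, 11)

12P = (4, 11)


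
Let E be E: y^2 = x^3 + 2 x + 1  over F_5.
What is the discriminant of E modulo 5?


4 a^3 + 27 b^2 = 4*2^3 + 27*1^2 = 32 + 27 = 59
Delta = -16 * (59) = -944
Delta mod 5 = 1

Delta = 1 (mod 5)


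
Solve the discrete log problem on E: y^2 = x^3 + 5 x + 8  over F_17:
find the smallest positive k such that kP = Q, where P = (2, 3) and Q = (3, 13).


Enumerate multiples of P until we hit Q = (3, 13):
  1P = (2, 3)
  2P = (13, 14)
  3P = (3, 13)
Match found at i = 3.

k = 3


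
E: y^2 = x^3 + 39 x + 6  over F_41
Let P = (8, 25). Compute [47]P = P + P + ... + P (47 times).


k = 47 = 101111_2 (binary, LSB first: 111101)
Double-and-add from P = (8, 25):
  bit 0 = 1: acc = O + (8, 25) = (8, 25)
  bit 1 = 1: acc = (8, 25) + (5, 11) = (27, 23)
  bit 2 = 1: acc = (27, 23) + (26, 33) = (6, 13)
  bit 3 = 1: acc = (6, 13) + (22, 14) = (9, 15)
  bit 4 = 0: acc unchanged = (9, 15)
  bit 5 = 1: acc = (9, 15) + (37, 27) = (32, 22)

47P = (32, 22)


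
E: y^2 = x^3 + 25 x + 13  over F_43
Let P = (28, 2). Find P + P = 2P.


Doubling: s = (3 x1^2 + a) / (2 y1)
s = (3*28^2 + 25) / (2*2) mod 43 = 3
x3 = s^2 - 2 x1 mod 43 = 3^2 - 2*28 = 39
y3 = s (x1 - x3) - y1 mod 43 = 3 * (28 - 39) - 2 = 8

2P = (39, 8)


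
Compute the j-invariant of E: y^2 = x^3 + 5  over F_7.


Delta = -16(4 a^3 + 27 b^2) mod 7 = 1
-1728 * (4 a)^3 = -1728 * (4*0)^3 mod 7 = 0
j = 0 * 1^(-1) mod 7 = 0

j = 0 (mod 7)


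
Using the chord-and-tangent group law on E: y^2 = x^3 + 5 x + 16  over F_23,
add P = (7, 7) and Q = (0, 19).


P != Q, so use the chord formula.
s = (y2 - y1) / (x2 - x1) = (12) / (16) mod 23 = 18
x3 = s^2 - x1 - x2 mod 23 = 18^2 - 7 - 0 = 18
y3 = s (x1 - x3) - y1 mod 23 = 18 * (7 - 18) - 7 = 2

P + Q = (18, 2)


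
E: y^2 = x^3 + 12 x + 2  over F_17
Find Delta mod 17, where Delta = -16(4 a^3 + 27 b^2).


4 a^3 + 27 b^2 = 4*12^3 + 27*2^2 = 6912 + 108 = 7020
Delta = -16 * (7020) = -112320
Delta mod 17 = 16

Delta = 16 (mod 17)


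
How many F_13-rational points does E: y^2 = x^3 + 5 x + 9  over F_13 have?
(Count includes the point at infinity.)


For each x in F_13, count y with y^2 = x^3 + 5 x + 9 mod 13:
  x = 0: RHS = 9, y in [3, 10]  -> 2 point(s)
  x = 2: RHS = 1, y in [1, 12]  -> 2 point(s)
  x = 3: RHS = 12, y in [5, 8]  -> 2 point(s)
  x = 5: RHS = 3, y in [4, 9]  -> 2 point(s)
  x = 7: RHS = 10, y in [6, 7]  -> 2 point(s)
  x = 9: RHS = 3, y in [4, 9]  -> 2 point(s)
  x = 11: RHS = 4, y in [2, 11]  -> 2 point(s)
  x = 12: RHS = 3, y in [4, 9]  -> 2 point(s)
Affine points: 16. Add the point at infinity: total = 17.

#E(F_13) = 17


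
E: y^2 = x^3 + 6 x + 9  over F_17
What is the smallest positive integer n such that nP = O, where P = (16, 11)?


Compute successive multiples of P until we hit O:
  1P = (16, 11)
  2P = (10, 10)
  3P = (0, 3)
  4P = (14, 7)
  5P = (8, 5)
  6P = (1, 13)
  7P = (1, 4)
  8P = (8, 12)
  ... (continuing to 13P)
  13P = O

ord(P) = 13


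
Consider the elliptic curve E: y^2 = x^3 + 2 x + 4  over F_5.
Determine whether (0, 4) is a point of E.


Check whether y^2 = x^3 + 2 x + 4 (mod 5) for (x, y) = (0, 4).
LHS: y^2 = 4^2 mod 5 = 1
RHS: x^3 + 2 x + 4 = 0^3 + 2*0 + 4 mod 5 = 4
LHS != RHS

No, not on the curve


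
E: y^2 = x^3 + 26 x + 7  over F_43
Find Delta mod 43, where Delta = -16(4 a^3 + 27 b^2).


4 a^3 + 27 b^2 = 4*26^3 + 27*7^2 = 70304 + 1323 = 71627
Delta = -16 * (71627) = -1146032
Delta mod 43 = 4

Delta = 4 (mod 43)


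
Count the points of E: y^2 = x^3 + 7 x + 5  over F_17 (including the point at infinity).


For each x in F_17, count y with y^2 = x^3 + 7 x + 5 mod 17:
  x = 1: RHS = 13, y in [8, 9]  -> 2 point(s)
  x = 3: RHS = 2, y in [6, 11]  -> 2 point(s)
  x = 6: RHS = 8, y in [5, 12]  -> 2 point(s)
  x = 9: RHS = 15, y in [7, 10]  -> 2 point(s)
  x = 10: RHS = 4, y in [2, 15]  -> 2 point(s)
  x = 11: RHS = 2, y in [6, 11]  -> 2 point(s)
  x = 12: RHS = 15, y in [7, 10]  -> 2 point(s)
  x = 13: RHS = 15, y in [7, 10]  -> 2 point(s)
  x = 14: RHS = 8, y in [5, 12]  -> 2 point(s)
  x = 15: RHS = 0, y in [0]  -> 1 point(s)
Affine points: 19. Add the point at infinity: total = 20.

#E(F_17) = 20


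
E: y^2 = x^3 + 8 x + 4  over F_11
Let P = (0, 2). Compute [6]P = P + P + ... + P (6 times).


k = 6 = 110_2 (binary, LSB first: 011)
Double-and-add from P = (0, 2):
  bit 0 = 0: acc unchanged = O
  bit 1 = 1: acc = O + (4, 1) = (4, 1)
  bit 2 = 1: acc = (4, 1) + (6, 9) = (6, 2)

6P = (6, 2)


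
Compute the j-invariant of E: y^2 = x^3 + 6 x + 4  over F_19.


Delta = -16(4 a^3 + 27 b^2) mod 19 = 12
-1728 * (4 a)^3 = -1728 * (4*6)^3 mod 19 = 11
j = 11 * 12^(-1) mod 19 = 12

j = 12 (mod 19)


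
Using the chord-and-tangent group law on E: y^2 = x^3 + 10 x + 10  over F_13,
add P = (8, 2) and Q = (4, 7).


P != Q, so use the chord formula.
s = (y2 - y1) / (x2 - x1) = (5) / (9) mod 13 = 2
x3 = s^2 - x1 - x2 mod 13 = 2^2 - 8 - 4 = 5
y3 = s (x1 - x3) - y1 mod 13 = 2 * (8 - 5) - 2 = 4

P + Q = (5, 4)


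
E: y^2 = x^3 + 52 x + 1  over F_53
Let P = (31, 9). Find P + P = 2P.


Doubling: s = (3 x1^2 + a) / (2 y1)
s = (3*31^2 + 52) / (2*9) mod 53 = 7
x3 = s^2 - 2 x1 mod 53 = 7^2 - 2*31 = 40
y3 = s (x1 - x3) - y1 mod 53 = 7 * (31 - 40) - 9 = 34

2P = (40, 34)


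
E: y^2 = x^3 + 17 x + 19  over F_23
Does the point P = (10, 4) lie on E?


Check whether y^2 = x^3 + 17 x + 19 (mod 23) for (x, y) = (10, 4).
LHS: y^2 = 4^2 mod 23 = 16
RHS: x^3 + 17 x + 19 = 10^3 + 17*10 + 19 mod 23 = 16
LHS = RHS

Yes, on the curve


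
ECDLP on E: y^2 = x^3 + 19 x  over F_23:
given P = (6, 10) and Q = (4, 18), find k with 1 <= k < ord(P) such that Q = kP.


Enumerate multiples of P until we hit Q = (4, 18):
  1P = (6, 10)
  2P = (4, 5)
  3P = (2, 0)
  4P = (4, 18)
Match found at i = 4.

k = 4


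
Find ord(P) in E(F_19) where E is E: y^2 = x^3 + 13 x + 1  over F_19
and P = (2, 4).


Compute successive multiples of P until we hit O:
  1P = (2, 4)
  2P = (12, 17)
  3P = (16, 12)
  4P = (18, 14)
  5P = (8, 16)
  6P = (13, 12)
  7P = (5, 18)
  8P = (0, 18)
  ... (continuing to 25P)
  25P = O

ord(P) = 25


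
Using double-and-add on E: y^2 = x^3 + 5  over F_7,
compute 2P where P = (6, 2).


k = 2 = 10_2 (binary, LSB first: 01)
Double-and-add from P = (6, 2):
  bit 0 = 0: acc unchanged = O
  bit 1 = 1: acc = O + (3, 2) = (3, 2)

2P = (3, 2)


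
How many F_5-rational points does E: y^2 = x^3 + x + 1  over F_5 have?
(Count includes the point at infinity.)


For each x in F_5, count y with y^2 = x^3 + 1 x + 1 mod 5:
  x = 0: RHS = 1, y in [1, 4]  -> 2 point(s)
  x = 2: RHS = 1, y in [1, 4]  -> 2 point(s)
  x = 3: RHS = 1, y in [1, 4]  -> 2 point(s)
  x = 4: RHS = 4, y in [2, 3]  -> 2 point(s)
Affine points: 8. Add the point at infinity: total = 9.

#E(F_5) = 9


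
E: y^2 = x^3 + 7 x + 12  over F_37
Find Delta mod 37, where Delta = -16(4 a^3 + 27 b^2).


4 a^3 + 27 b^2 = 4*7^3 + 27*12^2 = 1372 + 3888 = 5260
Delta = -16 * (5260) = -84160
Delta mod 37 = 15

Delta = 15 (mod 37)


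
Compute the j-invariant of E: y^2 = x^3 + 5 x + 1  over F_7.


Delta = -16(4 a^3 + 27 b^2) mod 7 = 3
-1728 * (4 a)^3 = -1728 * (4*5)^3 mod 7 = 6
j = 6 * 3^(-1) mod 7 = 2

j = 2 (mod 7)


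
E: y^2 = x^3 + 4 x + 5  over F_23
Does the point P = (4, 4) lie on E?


Check whether y^2 = x^3 + 4 x + 5 (mod 23) for (x, y) = (4, 4).
LHS: y^2 = 4^2 mod 23 = 16
RHS: x^3 + 4 x + 5 = 4^3 + 4*4 + 5 mod 23 = 16
LHS = RHS

Yes, on the curve


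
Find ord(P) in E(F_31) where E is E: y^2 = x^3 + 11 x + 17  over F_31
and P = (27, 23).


Compute successive multiples of P until we hit O:
  1P = (27, 23)
  2P = (13, 30)
  3P = (30, 25)
  4P = (2, 4)
  5P = (6, 19)
  6P = (18, 23)
  7P = (17, 8)
  8P = (28, 22)
  ... (continuing to 30P)
  30P = O

ord(P) = 30


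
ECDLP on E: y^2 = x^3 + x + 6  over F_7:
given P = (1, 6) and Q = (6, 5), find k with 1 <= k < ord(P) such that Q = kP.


Enumerate multiples of P until we hit Q = (6, 5):
  1P = (1, 6)
  2P = (2, 3)
  3P = (6, 2)
  4P = (4, 2)
  5P = (3, 6)
  6P = (3, 1)
  7P = (4, 5)
  8P = (6, 5)
Match found at i = 8.

k = 8


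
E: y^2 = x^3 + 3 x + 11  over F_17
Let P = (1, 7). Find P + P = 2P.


Doubling: s = (3 x1^2 + a) / (2 y1)
s = (3*1^2 + 3) / (2*7) mod 17 = 15
x3 = s^2 - 2 x1 mod 17 = 15^2 - 2*1 = 2
y3 = s (x1 - x3) - y1 mod 17 = 15 * (1 - 2) - 7 = 12

2P = (2, 12)


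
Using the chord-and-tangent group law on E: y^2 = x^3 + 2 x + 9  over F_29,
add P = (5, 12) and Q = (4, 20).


P != Q, so use the chord formula.
s = (y2 - y1) / (x2 - x1) = (8) / (28) mod 29 = 21
x3 = s^2 - x1 - x2 mod 29 = 21^2 - 5 - 4 = 26
y3 = s (x1 - x3) - y1 mod 29 = 21 * (5 - 26) - 12 = 11

P + Q = (26, 11)


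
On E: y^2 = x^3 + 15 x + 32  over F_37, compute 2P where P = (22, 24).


k = 2 = 10_2 (binary, LSB first: 01)
Double-and-add from P = (22, 24):
  bit 0 = 0: acc unchanged = O
  bit 1 = 1: acc = O + (21, 32) = (21, 32)

2P = (21, 32)


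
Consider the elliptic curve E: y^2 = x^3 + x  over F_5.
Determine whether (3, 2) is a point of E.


Check whether y^2 = x^3 + 1 x + 0 (mod 5) for (x, y) = (3, 2).
LHS: y^2 = 2^2 mod 5 = 4
RHS: x^3 + 1 x + 0 = 3^3 + 1*3 + 0 mod 5 = 0
LHS != RHS

No, not on the curve


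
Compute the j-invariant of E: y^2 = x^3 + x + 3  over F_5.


Delta = -16(4 a^3 + 27 b^2) mod 5 = 3
-1728 * (4 a)^3 = -1728 * (4*1)^3 mod 5 = 3
j = 3 * 3^(-1) mod 5 = 1

j = 1 (mod 5)


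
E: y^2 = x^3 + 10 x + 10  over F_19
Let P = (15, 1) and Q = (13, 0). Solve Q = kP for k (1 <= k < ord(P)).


Enumerate multiples of P until we hit Q = (13, 0):
  1P = (15, 1)
  2P = (13, 0)
Match found at i = 2.

k = 2


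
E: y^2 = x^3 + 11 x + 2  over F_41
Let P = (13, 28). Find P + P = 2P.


Doubling: s = (3 x1^2 + a) / (2 y1)
s = (3*13^2 + 11) / (2*28) mod 41 = 40
x3 = s^2 - 2 x1 mod 41 = 40^2 - 2*13 = 16
y3 = s (x1 - x3) - y1 mod 41 = 40 * (13 - 16) - 28 = 16

2P = (16, 16)


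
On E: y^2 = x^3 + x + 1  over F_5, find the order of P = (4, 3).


Compute successive multiples of P until we hit O:
  1P = (4, 3)
  2P = (3, 1)
  3P = (2, 1)
  4P = (0, 1)
  5P = (0, 4)
  6P = (2, 4)
  7P = (3, 4)
  8P = (4, 2)
  ... (continuing to 9P)
  9P = O

ord(P) = 9


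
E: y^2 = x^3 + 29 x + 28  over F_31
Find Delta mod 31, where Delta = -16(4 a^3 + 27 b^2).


4 a^3 + 27 b^2 = 4*29^3 + 27*28^2 = 97556 + 21168 = 118724
Delta = -16 * (118724) = -1899584
Delta mod 31 = 3

Delta = 3 (mod 31)


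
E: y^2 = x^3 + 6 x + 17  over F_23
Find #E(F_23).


For each x in F_23, count y with y^2 = x^3 + 6 x + 17 mod 23:
  x = 1: RHS = 1, y in [1, 22]  -> 2 point(s)
  x = 3: RHS = 16, y in [4, 19]  -> 2 point(s)
  x = 4: RHS = 13, y in [6, 17]  -> 2 point(s)
  x = 6: RHS = 16, y in [4, 19]  -> 2 point(s)
  x = 8: RHS = 2, y in [5, 18]  -> 2 point(s)
  x = 9: RHS = 18, y in [8, 15]  -> 2 point(s)
  x = 12: RHS = 0, y in [0]  -> 1 point(s)
  x = 14: RHS = 16, y in [4, 19]  -> 2 point(s)
  x = 15: RHS = 9, y in [3, 20]  -> 2 point(s)
  x = 16: RHS = 0, y in [0]  -> 1 point(s)
  x = 17: RHS = 18, y in [8, 15]  -> 2 point(s)
  x = 18: RHS = 0, y in [0]  -> 1 point(s)
  x = 20: RHS = 18, y in [8, 15]  -> 2 point(s)
Affine points: 23. Add the point at infinity: total = 24.

#E(F_23) = 24


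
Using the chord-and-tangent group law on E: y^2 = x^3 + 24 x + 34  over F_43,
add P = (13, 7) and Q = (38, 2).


P != Q, so use the chord formula.
s = (y2 - y1) / (x2 - x1) = (38) / (25) mod 43 = 17
x3 = s^2 - x1 - x2 mod 43 = 17^2 - 13 - 38 = 23
y3 = s (x1 - x3) - y1 mod 43 = 17 * (13 - 23) - 7 = 38

P + Q = (23, 38)


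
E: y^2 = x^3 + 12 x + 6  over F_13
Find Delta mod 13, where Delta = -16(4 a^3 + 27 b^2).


4 a^3 + 27 b^2 = 4*12^3 + 27*6^2 = 6912 + 972 = 7884
Delta = -16 * (7884) = -126144
Delta mod 13 = 8

Delta = 8 (mod 13)


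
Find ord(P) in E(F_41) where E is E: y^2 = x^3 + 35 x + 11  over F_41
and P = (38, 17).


Compute successive multiples of P until we hit O:
  1P = (38, 17)
  2P = (15, 37)
  3P = (11, 13)
  4P = (13, 11)
  5P = (10, 34)
  6P = (18, 6)
  7P = (18, 35)
  8P = (10, 7)
  ... (continuing to 13P)
  13P = O

ord(P) = 13


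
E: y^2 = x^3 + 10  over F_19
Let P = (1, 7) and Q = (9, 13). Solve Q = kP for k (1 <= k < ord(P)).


Enumerate multiples of P until we hit Q = (9, 13):
  1P = (1, 7)
  2P = (9, 13)
Match found at i = 2.

k = 2


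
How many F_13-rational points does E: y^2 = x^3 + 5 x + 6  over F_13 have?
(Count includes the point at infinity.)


For each x in F_13, count y with y^2 = x^3 + 5 x + 6 mod 13:
  x = 1: RHS = 12, y in [5, 8]  -> 2 point(s)
  x = 3: RHS = 9, y in [3, 10]  -> 2 point(s)
  x = 4: RHS = 12, y in [5, 8]  -> 2 point(s)
  x = 5: RHS = 0, y in [0]  -> 1 point(s)
  x = 8: RHS = 12, y in [5, 8]  -> 2 point(s)
  x = 9: RHS = 0, y in [0]  -> 1 point(s)
  x = 10: RHS = 3, y in [4, 9]  -> 2 point(s)
  x = 11: RHS = 1, y in [1, 12]  -> 2 point(s)
  x = 12: RHS = 0, y in [0]  -> 1 point(s)
Affine points: 15. Add the point at infinity: total = 16.

#E(F_13) = 16


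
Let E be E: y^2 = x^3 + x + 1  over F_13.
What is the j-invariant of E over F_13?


Delta = -16(4 a^3 + 27 b^2) mod 13 = 11
-1728 * (4 a)^3 = -1728 * (4*1)^3 mod 13 = 12
j = 12 * 11^(-1) mod 13 = 7

j = 7 (mod 13)


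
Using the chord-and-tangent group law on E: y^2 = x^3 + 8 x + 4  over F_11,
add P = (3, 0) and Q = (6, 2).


P != Q, so use the chord formula.
s = (y2 - y1) / (x2 - x1) = (2) / (3) mod 11 = 8
x3 = s^2 - x1 - x2 mod 11 = 8^2 - 3 - 6 = 0
y3 = s (x1 - x3) - y1 mod 11 = 8 * (3 - 0) - 0 = 2

P + Q = (0, 2)


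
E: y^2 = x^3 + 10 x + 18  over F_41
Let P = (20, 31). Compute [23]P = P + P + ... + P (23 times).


k = 23 = 10111_2 (binary, LSB first: 11101)
Double-and-add from P = (20, 31):
  bit 0 = 1: acc = O + (20, 31) = (20, 31)
  bit 1 = 1: acc = (20, 31) + (2, 28) = (27, 2)
  bit 2 = 1: acc = (27, 2) + (12, 12) = (7, 12)
  bit 3 = 0: acc unchanged = (7, 12)
  bit 4 = 1: acc = (7, 12) + (13, 34) = (39, 21)

23P = (39, 21)


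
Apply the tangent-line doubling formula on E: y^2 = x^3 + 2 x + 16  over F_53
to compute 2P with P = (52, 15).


Doubling: s = (3 x1^2 + a) / (2 y1)
s = (3*52^2 + 2) / (2*15) mod 53 = 9
x3 = s^2 - 2 x1 mod 53 = 9^2 - 2*52 = 30
y3 = s (x1 - x3) - y1 mod 53 = 9 * (52 - 30) - 15 = 24

2P = (30, 24)


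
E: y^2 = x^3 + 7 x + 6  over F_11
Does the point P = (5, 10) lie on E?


Check whether y^2 = x^3 + 7 x + 6 (mod 11) for (x, y) = (5, 10).
LHS: y^2 = 10^2 mod 11 = 1
RHS: x^3 + 7 x + 6 = 5^3 + 7*5 + 6 mod 11 = 1
LHS = RHS

Yes, on the curve


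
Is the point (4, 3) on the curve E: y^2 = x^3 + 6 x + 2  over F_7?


Check whether y^2 = x^3 + 6 x + 2 (mod 7) for (x, y) = (4, 3).
LHS: y^2 = 3^2 mod 7 = 2
RHS: x^3 + 6 x + 2 = 4^3 + 6*4 + 2 mod 7 = 6
LHS != RHS

No, not on the curve


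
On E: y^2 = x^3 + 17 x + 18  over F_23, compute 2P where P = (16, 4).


Doubling: s = (3 x1^2 + a) / (2 y1)
s = (3*16^2 + 17) / (2*4) mod 23 = 9
x3 = s^2 - 2 x1 mod 23 = 9^2 - 2*16 = 3
y3 = s (x1 - x3) - y1 mod 23 = 9 * (16 - 3) - 4 = 21

2P = (3, 21)


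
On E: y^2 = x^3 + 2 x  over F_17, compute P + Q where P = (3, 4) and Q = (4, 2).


P != Q, so use the chord formula.
s = (y2 - y1) / (x2 - x1) = (15) / (1) mod 17 = 15
x3 = s^2 - x1 - x2 mod 17 = 15^2 - 3 - 4 = 14
y3 = s (x1 - x3) - y1 mod 17 = 15 * (3 - 14) - 4 = 1

P + Q = (14, 1)


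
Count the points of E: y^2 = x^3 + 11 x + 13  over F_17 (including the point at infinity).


For each x in F_17, count y with y^2 = x^3 + 11 x + 13 mod 17:
  x = 0: RHS = 13, y in [8, 9]  -> 2 point(s)
  x = 1: RHS = 8, y in [5, 12]  -> 2 point(s)
  x = 2: RHS = 9, y in [3, 14]  -> 2 point(s)
  x = 4: RHS = 2, y in [6, 11]  -> 2 point(s)
  x = 7: RHS = 8, y in [5, 12]  -> 2 point(s)
  x = 8: RHS = 1, y in [1, 16]  -> 2 point(s)
  x = 9: RHS = 8, y in [5, 12]  -> 2 point(s)
  x = 10: RHS = 1, y in [1, 16]  -> 2 point(s)
  x = 14: RHS = 4, y in [2, 15]  -> 2 point(s)
  x = 15: RHS = 0, y in [0]  -> 1 point(s)
  x = 16: RHS = 1, y in [1, 16]  -> 2 point(s)
Affine points: 21. Add the point at infinity: total = 22.

#E(F_17) = 22


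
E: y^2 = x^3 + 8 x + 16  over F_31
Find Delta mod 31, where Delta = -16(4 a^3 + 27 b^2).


4 a^3 + 27 b^2 = 4*8^3 + 27*16^2 = 2048 + 6912 = 8960
Delta = -16 * (8960) = -143360
Delta mod 31 = 15

Delta = 15 (mod 31)


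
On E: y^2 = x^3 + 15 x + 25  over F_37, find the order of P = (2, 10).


Compute successive multiples of P until we hit O:
  1P = (2, 10)
  2P = (24, 1)
  3P = (1, 35)
  4P = (30, 24)
  5P = (33, 30)
  6P = (9, 1)
  7P = (5, 15)
  8P = (4, 36)
  ... (continuing to 46P)
  46P = O

ord(P) = 46


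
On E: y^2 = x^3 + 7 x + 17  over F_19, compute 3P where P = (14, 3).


k = 3 = 11_2 (binary, LSB first: 11)
Double-and-add from P = (14, 3):
  bit 0 = 1: acc = O + (14, 3) = (14, 3)
  bit 1 = 1: acc = (14, 3) + (11, 0) = (14, 16)

3P = (14, 16)


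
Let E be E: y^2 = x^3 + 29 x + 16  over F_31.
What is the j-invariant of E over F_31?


Delta = -16(4 a^3 + 27 b^2) mod 31 = 1
-1728 * (4 a)^3 = -1728 * (4*29)^3 mod 31 = 27
j = 27 * 1^(-1) mod 31 = 27

j = 27 (mod 31)


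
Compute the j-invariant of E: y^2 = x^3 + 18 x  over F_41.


Delta = -16(4 a^3 + 27 b^2) mod 41 = 16
-1728 * (4 a)^3 = -1728 * (4*18)^3 mod 41 = 14
j = 14 * 16^(-1) mod 41 = 6

j = 6 (mod 41)


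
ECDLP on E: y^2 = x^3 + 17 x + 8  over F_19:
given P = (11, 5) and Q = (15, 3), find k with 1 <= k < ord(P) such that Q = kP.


Enumerate multiples of P until we hit Q = (15, 3):
  1P = (11, 5)
  2P = (16, 14)
  3P = (15, 3)
Match found at i = 3.

k = 3


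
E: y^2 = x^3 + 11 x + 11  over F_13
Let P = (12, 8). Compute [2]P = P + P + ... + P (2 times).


k = 2 = 10_2 (binary, LSB first: 01)
Double-and-add from P = (12, 8):
  bit 0 = 0: acc unchanged = O
  bit 1 = 1: acc = O + (5, 3) = (5, 3)

2P = (5, 3)


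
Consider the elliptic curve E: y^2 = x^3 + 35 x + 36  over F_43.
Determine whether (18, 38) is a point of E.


Check whether y^2 = x^3 + 35 x + 36 (mod 43) for (x, y) = (18, 38).
LHS: y^2 = 38^2 mod 43 = 25
RHS: x^3 + 35 x + 36 = 18^3 + 35*18 + 36 mod 43 = 5
LHS != RHS

No, not on the curve


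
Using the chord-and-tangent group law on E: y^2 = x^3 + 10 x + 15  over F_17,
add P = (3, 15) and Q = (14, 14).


P != Q, so use the chord formula.
s = (y2 - y1) / (x2 - x1) = (16) / (11) mod 17 = 3
x3 = s^2 - x1 - x2 mod 17 = 3^2 - 3 - 14 = 9
y3 = s (x1 - x3) - y1 mod 17 = 3 * (3 - 9) - 15 = 1

P + Q = (9, 1)


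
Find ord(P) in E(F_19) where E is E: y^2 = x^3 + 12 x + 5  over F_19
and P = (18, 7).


Compute successive multiples of P until we hit O:
  1P = (18, 7)
  2P = (11, 10)
  3P = (15, 8)
  4P = (3, 7)
  5P = (17, 12)
  6P = (9, 5)
  7P = (8, 10)
  8P = (10, 2)
  ... (continuing to 20P)
  20P = O

ord(P) = 20


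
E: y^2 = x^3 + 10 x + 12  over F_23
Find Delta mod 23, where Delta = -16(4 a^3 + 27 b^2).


4 a^3 + 27 b^2 = 4*10^3 + 27*12^2 = 4000 + 3888 = 7888
Delta = -16 * (7888) = -126208
Delta mod 23 = 16

Delta = 16 (mod 23)


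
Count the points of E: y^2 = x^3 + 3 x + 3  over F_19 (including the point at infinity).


For each x in F_19, count y with y^2 = x^3 + 3 x + 3 mod 19:
  x = 1: RHS = 7, y in [8, 11]  -> 2 point(s)
  x = 2: RHS = 17, y in [6, 13]  -> 2 point(s)
  x = 3: RHS = 1, y in [1, 18]  -> 2 point(s)
  x = 6: RHS = 9, y in [3, 16]  -> 2 point(s)
  x = 7: RHS = 6, y in [5, 14]  -> 2 point(s)
  x = 8: RHS = 7, y in [8, 11]  -> 2 point(s)
  x = 10: RHS = 7, y in [8, 11]  -> 2 point(s)
  x = 12: RHS = 0, y in [0]  -> 1 point(s)
  x = 13: RHS = 16, y in [4, 15]  -> 2 point(s)
  x = 16: RHS = 5, y in [9, 10]  -> 2 point(s)
Affine points: 19. Add the point at infinity: total = 20.

#E(F_19) = 20


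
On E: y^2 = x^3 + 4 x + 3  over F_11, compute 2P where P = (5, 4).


Doubling: s = (3 x1^2 + a) / (2 y1)
s = (3*5^2 + 4) / (2*4) mod 11 = 3
x3 = s^2 - 2 x1 mod 11 = 3^2 - 2*5 = 10
y3 = s (x1 - x3) - y1 mod 11 = 3 * (5 - 10) - 4 = 3

2P = (10, 3)


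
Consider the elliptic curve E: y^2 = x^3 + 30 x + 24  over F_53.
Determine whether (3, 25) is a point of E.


Check whether y^2 = x^3 + 30 x + 24 (mod 53) for (x, y) = (3, 25).
LHS: y^2 = 25^2 mod 53 = 42
RHS: x^3 + 30 x + 24 = 3^3 + 30*3 + 24 mod 53 = 35
LHS != RHS

No, not on the curve


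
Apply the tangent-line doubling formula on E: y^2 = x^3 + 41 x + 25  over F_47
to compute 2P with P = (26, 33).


Doubling: s = (3 x1^2 + a) / (2 y1)
s = (3*26^2 + 41) / (2*33) mod 47 = 5
x3 = s^2 - 2 x1 mod 47 = 5^2 - 2*26 = 20
y3 = s (x1 - x3) - y1 mod 47 = 5 * (26 - 20) - 33 = 44

2P = (20, 44)


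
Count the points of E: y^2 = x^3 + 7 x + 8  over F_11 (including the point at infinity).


For each x in F_11, count y with y^2 = x^3 + 7 x + 8 mod 11:
  x = 1: RHS = 5, y in [4, 7]  -> 2 point(s)
  x = 3: RHS = 1, y in [1, 10]  -> 2 point(s)
  x = 4: RHS = 1, y in [1, 10]  -> 2 point(s)
  x = 5: RHS = 3, y in [5, 6]  -> 2 point(s)
  x = 7: RHS = 4, y in [2, 9]  -> 2 point(s)
  x = 8: RHS = 4, y in [2, 9]  -> 2 point(s)
  x = 10: RHS = 0, y in [0]  -> 1 point(s)
Affine points: 13. Add the point at infinity: total = 14.

#E(F_11) = 14


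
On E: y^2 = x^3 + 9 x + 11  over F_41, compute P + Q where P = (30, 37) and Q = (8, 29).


P != Q, so use the chord formula.
s = (y2 - y1) / (x2 - x1) = (33) / (19) mod 41 = 19
x3 = s^2 - x1 - x2 mod 41 = 19^2 - 30 - 8 = 36
y3 = s (x1 - x3) - y1 mod 41 = 19 * (30 - 36) - 37 = 13

P + Q = (36, 13)


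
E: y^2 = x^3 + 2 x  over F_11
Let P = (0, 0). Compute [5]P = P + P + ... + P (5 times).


k = 5 = 101_2 (binary, LSB first: 101)
Double-and-add from P = (0, 0):
  bit 0 = 1: acc = O + (0, 0) = (0, 0)
  bit 1 = 0: acc unchanged = (0, 0)
  bit 2 = 1: acc = (0, 0) + O = (0, 0)

5P = (0, 0)


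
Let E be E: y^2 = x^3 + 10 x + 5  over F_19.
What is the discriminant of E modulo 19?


4 a^3 + 27 b^2 = 4*10^3 + 27*5^2 = 4000 + 675 = 4675
Delta = -16 * (4675) = -74800
Delta mod 19 = 3

Delta = 3 (mod 19)


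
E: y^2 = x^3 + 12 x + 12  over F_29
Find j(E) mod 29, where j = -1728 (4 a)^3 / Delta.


Delta = -16(4 a^3 + 27 b^2) mod 29 = 11
-1728 * (4 a)^3 = -1728 * (4*12)^3 mod 29 = 6
j = 6 * 11^(-1) mod 29 = 19

j = 19 (mod 29)


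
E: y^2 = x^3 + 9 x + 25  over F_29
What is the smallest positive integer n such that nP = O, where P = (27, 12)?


Compute successive multiples of P until we hit O:
  1P = (27, 12)
  2P = (17, 4)
  3P = (10, 19)
  4P = (1, 8)
  5P = (6, 18)
  6P = (2, 14)
  7P = (22, 5)
  8P = (4, 26)
  ... (continuing to 18P)
  18P = O

ord(P) = 18
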